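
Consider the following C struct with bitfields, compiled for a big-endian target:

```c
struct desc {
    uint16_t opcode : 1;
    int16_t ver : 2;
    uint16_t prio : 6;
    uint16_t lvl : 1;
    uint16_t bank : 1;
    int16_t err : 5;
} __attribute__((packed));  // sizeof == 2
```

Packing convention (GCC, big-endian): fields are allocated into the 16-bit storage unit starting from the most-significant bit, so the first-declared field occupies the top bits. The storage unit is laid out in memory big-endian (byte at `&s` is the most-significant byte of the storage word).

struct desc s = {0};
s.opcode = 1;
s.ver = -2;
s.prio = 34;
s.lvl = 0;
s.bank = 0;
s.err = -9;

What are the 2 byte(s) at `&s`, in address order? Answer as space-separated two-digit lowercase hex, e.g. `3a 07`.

d1 17

opcode (1b) val=1 bits=0x1 at bit 15: 0x8000
ver (2b) val=-2 bits=0x2 at bit 13: 0xc000
prio (6b) val=34 bits=0x22 at bit 7: 0xd100
lvl (1b) val=0 bits=0x0 at bit 6: 0xd100
bank (1b) val=0 bits=0x0 at bit 5: 0xd100
err (5b) val=-9 bits=0x17 at bit 0: 0xd117
word = 0xd117 → big-endian bytes:
  [0]=0xd1  [1]=0x17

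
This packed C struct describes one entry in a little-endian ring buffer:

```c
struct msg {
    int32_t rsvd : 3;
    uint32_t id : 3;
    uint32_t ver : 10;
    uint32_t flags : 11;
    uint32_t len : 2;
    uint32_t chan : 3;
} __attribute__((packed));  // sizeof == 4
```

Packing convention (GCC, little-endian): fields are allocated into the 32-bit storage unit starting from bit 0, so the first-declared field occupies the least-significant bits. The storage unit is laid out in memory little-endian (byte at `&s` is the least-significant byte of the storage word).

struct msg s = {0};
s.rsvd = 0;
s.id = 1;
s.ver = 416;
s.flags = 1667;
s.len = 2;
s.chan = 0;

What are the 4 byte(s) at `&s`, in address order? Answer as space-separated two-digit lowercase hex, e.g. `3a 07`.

08 68 83 16

rsvd (3b) val=0 bits=0x0 at bit 0: 0x00000000
id (3b) val=1 bits=0x1 at bit 3: 0x00000008
ver (10b) val=416 bits=0x1a0 at bit 6: 0x00006808
flags (11b) val=1667 bits=0x683 at bit 16: 0x06836808
len (2b) val=2 bits=0x2 at bit 27: 0x16836808
chan (3b) val=0 bits=0x0 at bit 29: 0x16836808
word = 0x16836808 → little-endian bytes:
  [0]=0x08  [1]=0x68  [2]=0x83  [3]=0x16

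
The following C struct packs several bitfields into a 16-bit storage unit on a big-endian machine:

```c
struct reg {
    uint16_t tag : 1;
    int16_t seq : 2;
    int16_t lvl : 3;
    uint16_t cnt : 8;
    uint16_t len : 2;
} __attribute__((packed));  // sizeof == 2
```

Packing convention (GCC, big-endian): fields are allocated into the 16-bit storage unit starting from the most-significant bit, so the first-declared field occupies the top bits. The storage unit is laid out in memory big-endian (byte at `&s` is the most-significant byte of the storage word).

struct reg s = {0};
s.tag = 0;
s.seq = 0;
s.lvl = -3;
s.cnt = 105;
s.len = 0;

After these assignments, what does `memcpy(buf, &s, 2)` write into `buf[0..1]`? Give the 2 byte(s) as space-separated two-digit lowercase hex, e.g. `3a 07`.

[15+:1] tag=0 & 0x1 = 0x0; word=0x0000
[13+:2] seq=0 & 0x3 = 0x0; word=0x0000
[10+:3] lvl=-3 & 0x7 = 0x5; word=0x1400
[2+:8] cnt=105 & 0xff = 0x69; word=0x15a4
[0+:2] len=0 & 0x3 = 0x0; word=0x15a4
word = 0x15a4 → big-endian bytes:
  [0]=0x15  [1]=0xa4

15 a4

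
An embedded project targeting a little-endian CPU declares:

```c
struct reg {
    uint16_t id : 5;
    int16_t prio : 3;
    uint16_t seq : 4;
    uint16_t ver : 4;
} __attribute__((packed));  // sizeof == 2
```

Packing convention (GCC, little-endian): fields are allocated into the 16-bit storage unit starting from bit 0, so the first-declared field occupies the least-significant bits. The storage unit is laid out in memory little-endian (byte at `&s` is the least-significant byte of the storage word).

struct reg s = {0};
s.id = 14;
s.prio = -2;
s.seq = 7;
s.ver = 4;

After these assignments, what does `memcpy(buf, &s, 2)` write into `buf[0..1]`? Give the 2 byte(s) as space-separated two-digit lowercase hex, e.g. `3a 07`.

ce 47

id:5 = 14 → 0xe << 0 → word 0x000e
prio:3 = -2 → 0x6 << 5 → word 0x00ce
seq:4 = 7 → 0x7 << 8 → word 0x07ce
ver:4 = 4 → 0x4 << 12 → word 0x47ce
word = 0x47ce → little-endian bytes:
  [0]=0xce  [1]=0x47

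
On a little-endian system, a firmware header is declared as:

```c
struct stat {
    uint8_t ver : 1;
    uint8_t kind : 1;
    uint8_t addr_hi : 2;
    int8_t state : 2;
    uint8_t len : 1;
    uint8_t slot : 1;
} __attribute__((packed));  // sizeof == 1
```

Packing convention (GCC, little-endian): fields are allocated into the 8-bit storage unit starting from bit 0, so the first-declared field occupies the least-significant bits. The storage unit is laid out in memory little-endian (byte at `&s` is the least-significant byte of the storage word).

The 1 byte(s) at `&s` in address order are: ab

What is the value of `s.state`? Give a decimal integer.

-2

[0]=0xab (little-endian) → word 0xab
ver [0+:1] = (word>>0) & 0x1 = 1
kind [1+:1] = (word>>1) & 0x1 = 1
addr_hi [2+:2] = (word>>2) & 0x3 = 2
state [4+:2] = (word>>4) & 0x3 = 2  ←
len [6+:1] = (word>>6) & 0x1 = 0
slot [7+:1] = (word>>7) & 0x1 = 1
state signed 2b, MSB=1: 2 - 4 = -2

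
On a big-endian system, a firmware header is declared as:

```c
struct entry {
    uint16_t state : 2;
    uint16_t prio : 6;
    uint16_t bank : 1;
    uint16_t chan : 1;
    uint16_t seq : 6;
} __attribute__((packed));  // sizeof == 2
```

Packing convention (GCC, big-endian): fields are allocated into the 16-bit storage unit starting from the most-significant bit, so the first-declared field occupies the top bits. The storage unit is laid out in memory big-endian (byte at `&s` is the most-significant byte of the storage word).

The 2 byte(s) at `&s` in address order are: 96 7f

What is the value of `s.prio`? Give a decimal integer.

22

[0]=0x96 [1]=0x7f (big-endian) → word 0x967f
state [14+:2] = (word>>14) & 0x3 = 2
prio [8+:6] = (word>>8) & 0x3f = 22  ←
bank [7+:1] = (word>>7) & 0x1 = 0
chan [6+:1] = (word>>6) & 0x1 = 1
seq [0+:6] = (word>>0) & 0x3f = 63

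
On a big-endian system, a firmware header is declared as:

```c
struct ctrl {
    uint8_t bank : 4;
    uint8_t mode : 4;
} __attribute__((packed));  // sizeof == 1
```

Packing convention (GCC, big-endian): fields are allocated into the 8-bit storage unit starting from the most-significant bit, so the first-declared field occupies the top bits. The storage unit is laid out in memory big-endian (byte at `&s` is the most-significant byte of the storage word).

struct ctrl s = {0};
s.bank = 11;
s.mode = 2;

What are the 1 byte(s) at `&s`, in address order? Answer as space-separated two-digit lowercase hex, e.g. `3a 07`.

b2

[4+:4] bank=11 & 0xf = 0xb; word=0xb0
[0+:4] mode=2 & 0xf = 0x2; word=0xb2
word = 0xb2 → big-endian bytes:
  [0]=0xb2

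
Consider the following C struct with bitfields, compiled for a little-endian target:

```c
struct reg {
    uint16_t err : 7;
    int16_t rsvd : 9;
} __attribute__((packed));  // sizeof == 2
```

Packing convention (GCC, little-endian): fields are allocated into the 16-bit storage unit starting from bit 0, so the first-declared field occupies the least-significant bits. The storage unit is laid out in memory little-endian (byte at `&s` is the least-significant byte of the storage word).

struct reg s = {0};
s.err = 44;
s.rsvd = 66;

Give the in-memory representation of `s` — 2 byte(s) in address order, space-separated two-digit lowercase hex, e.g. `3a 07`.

[0+:7] err=44 & 0x7f = 0x2c; word=0x002c
[7+:9] rsvd=66 & 0x1ff = 0x42; word=0x212c
word = 0x212c → little-endian bytes:
  [0]=0x2c  [1]=0x21

2c 21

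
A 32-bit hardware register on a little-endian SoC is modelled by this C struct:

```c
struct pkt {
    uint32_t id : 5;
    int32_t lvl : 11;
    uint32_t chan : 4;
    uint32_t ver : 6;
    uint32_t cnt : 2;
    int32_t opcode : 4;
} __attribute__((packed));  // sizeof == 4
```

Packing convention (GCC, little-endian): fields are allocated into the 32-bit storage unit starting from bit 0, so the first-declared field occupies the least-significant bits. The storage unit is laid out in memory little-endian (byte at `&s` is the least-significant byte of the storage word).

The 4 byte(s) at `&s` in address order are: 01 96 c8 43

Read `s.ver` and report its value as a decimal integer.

[0]=0x01 [1]=0x96 [2]=0xc8 [3]=0x43 (little-endian) → word 0x43c89601
id:5 @ bit 0 → (0x43c89601>>0)&0x1f = 0x1
lvl:11 @ bit 5 → (0x43c89601>>5)&0x7ff = 0x4b0
chan:4 @ bit 16 → (0x43c89601>>16)&0xf = 0x8
ver:6 @ bit 20 → (0x43c89601>>20)&0x3f = 0x3c  ←
cnt:2 @ bit 26 → (0x43c89601>>26)&0x3 = 0x0
opcode:4 @ bit 28 → (0x43c89601>>28)&0xf = 0x4

60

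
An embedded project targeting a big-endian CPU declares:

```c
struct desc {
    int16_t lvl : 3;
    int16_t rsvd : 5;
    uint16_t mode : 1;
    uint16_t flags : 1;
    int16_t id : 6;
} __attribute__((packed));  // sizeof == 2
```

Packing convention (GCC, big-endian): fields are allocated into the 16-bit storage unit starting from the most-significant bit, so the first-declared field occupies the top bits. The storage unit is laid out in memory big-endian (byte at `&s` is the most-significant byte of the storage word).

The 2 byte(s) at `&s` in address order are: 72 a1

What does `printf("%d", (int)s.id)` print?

[0]=0x72 [1]=0xa1 (big-endian) → word 0x72a1
lvl:3 @ bit 13 → (0x72a1>>13)&0x7 = 0x3
rsvd:5 @ bit 8 → (0x72a1>>8)&0x1f = 0x12
mode:1 @ bit 7 → (0x72a1>>7)&0x1 = 0x1
flags:1 @ bit 6 → (0x72a1>>6)&0x1 = 0x0
id:6 @ bit 0 → (0x72a1>>0)&0x3f = 0x21  ←
id signed 6b, MSB=1: 33 - 64 = -31

-31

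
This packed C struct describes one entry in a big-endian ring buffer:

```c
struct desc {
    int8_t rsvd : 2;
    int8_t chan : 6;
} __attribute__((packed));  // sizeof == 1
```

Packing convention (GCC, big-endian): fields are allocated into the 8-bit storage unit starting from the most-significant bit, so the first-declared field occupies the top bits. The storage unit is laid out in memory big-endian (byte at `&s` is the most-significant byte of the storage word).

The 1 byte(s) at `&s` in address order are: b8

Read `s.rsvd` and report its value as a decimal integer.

-2

[0]=0xb8 (big-endian) → word 0xb8
rsvd:2 @ bit 6 → (0xb8>>6)&0x3 = 0x2  ←
chan:6 @ bit 0 → (0xb8>>0)&0x3f = 0x38
rsvd signed 2b, MSB=1: 2 - 4 = -2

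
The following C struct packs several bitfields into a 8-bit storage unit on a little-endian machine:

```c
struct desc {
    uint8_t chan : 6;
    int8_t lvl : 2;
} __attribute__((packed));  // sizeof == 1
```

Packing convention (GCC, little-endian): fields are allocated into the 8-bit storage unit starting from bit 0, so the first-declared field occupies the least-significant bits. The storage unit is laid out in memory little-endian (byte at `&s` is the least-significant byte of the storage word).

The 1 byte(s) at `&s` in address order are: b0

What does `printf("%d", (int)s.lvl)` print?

[0]=0xb0 (little-endian) → word 0xb0
chan:6 @ bit 0 → (0xb0>>0)&0x3f = 0x30
lvl:2 @ bit 6 → (0xb0>>6)&0x3 = 0x2  ←
lvl signed 2b, MSB=1: 2 - 4 = -2

-2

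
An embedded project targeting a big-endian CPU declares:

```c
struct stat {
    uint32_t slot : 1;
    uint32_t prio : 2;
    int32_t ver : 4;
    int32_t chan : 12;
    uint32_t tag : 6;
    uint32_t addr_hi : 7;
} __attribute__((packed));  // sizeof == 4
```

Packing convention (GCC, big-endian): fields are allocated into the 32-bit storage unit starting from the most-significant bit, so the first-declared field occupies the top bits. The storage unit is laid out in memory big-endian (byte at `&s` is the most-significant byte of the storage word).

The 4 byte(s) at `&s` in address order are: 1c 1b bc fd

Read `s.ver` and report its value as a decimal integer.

[0]=0x1c [1]=0x1b [2]=0xbc [3]=0xfd (big-endian) → word 0x1c1bbcfd
slot:1 @ bit 31 → (0x1c1bbcfd>>31)&0x1 = 0x0
prio:2 @ bit 29 → (0x1c1bbcfd>>29)&0x3 = 0x0
ver:4 @ bit 25 → (0x1c1bbcfd>>25)&0xf = 0xe  ←
chan:12 @ bit 13 → (0x1c1bbcfd>>13)&0xfff = 0xdd
tag:6 @ bit 7 → (0x1c1bbcfd>>7)&0x3f = 0x39
addr_hi:7 @ bit 0 → (0x1c1bbcfd>>0)&0x7f = 0x7d
ver signed 4b, MSB=1: 14 - 16 = -2

-2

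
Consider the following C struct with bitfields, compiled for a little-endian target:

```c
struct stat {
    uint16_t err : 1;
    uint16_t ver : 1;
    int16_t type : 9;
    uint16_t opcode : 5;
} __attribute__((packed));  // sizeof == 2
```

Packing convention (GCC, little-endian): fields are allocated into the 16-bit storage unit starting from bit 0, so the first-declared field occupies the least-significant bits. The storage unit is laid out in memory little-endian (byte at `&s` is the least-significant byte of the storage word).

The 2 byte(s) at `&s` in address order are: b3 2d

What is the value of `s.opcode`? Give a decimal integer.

5

[0]=0xb3 [1]=0x2d (little-endian) → word 0x2db3
err:1 @ bit 0 → (0x2db3>>0)&0x1 = 0x1
ver:1 @ bit 1 → (0x2db3>>1)&0x1 = 0x1
type:9 @ bit 2 → (0x2db3>>2)&0x1ff = 0x16c
opcode:5 @ bit 11 → (0x2db3>>11)&0x1f = 0x5  ←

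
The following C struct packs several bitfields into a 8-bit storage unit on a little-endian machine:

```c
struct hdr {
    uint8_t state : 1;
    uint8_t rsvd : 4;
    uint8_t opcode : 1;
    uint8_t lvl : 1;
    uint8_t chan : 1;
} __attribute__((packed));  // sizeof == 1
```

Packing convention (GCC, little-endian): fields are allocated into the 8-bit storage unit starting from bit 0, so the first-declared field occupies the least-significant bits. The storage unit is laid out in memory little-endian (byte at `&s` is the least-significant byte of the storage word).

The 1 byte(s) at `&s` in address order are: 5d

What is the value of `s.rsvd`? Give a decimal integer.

[0]=0x5d (little-endian) → word 0x5d
state [0+:1] = (word>>0) & 0x1 = 1
rsvd [1+:4] = (word>>1) & 0xf = 14  ←
opcode [5+:1] = (word>>5) & 0x1 = 0
lvl [6+:1] = (word>>6) & 0x1 = 1
chan [7+:1] = (word>>7) & 0x1 = 0

14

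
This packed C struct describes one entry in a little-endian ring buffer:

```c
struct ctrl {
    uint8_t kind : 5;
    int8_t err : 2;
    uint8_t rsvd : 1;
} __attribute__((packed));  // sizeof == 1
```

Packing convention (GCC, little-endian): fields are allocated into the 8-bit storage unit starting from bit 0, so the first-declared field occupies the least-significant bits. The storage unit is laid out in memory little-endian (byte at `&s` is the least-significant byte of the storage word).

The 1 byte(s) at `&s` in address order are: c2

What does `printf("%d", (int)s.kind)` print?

[0]=0xc2 (little-endian) → word 0xc2
kind:5 @ bit 0 → (0xc2>>0)&0x1f = 0x2  ←
err:2 @ bit 5 → (0xc2>>5)&0x3 = 0x2
rsvd:1 @ bit 7 → (0xc2>>7)&0x1 = 0x1

2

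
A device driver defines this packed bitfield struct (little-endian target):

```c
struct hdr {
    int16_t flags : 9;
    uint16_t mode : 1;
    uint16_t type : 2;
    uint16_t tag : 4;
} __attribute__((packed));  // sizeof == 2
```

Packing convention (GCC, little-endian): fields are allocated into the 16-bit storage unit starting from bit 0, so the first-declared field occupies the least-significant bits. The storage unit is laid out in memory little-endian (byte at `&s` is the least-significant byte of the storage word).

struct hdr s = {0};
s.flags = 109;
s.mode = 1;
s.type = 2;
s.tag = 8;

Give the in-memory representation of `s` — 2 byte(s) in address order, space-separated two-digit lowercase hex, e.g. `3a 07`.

6d 8a

[0+:9] flags=109 & 0x1ff = 0x6d; word=0x006d
[9+:1] mode=1 & 0x1 = 0x1; word=0x026d
[10+:2] type=2 & 0x3 = 0x2; word=0x0a6d
[12+:4] tag=8 & 0xf = 0x8; word=0x8a6d
word = 0x8a6d → little-endian bytes:
  [0]=0x6d  [1]=0x8a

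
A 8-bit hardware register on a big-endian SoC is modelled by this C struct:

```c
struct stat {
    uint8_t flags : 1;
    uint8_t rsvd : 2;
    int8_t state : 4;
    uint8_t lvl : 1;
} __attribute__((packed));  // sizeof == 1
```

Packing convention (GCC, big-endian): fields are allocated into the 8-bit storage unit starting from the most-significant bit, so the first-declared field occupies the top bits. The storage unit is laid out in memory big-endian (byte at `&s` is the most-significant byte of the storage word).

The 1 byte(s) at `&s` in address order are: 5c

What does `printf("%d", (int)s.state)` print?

-2

[0]=0x5c (big-endian) → word 0x5c
flags [7+:1] = (word>>7) & 0x1 = 0
rsvd [5+:2] = (word>>5) & 0x3 = 2
state [1+:4] = (word>>1) & 0xf = 14  ←
lvl [0+:1] = (word>>0) & 0x1 = 0
state signed 4b, MSB=1: 14 - 16 = -2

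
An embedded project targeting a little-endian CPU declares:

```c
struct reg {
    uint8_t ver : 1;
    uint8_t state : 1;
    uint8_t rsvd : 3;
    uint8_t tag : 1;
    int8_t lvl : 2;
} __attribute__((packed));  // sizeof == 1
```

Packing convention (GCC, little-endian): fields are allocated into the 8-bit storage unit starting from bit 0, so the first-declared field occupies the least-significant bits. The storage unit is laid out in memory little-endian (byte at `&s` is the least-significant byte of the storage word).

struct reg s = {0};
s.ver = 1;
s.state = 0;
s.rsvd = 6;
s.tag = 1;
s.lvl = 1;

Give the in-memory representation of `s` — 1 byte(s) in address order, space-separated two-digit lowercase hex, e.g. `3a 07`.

ver:1 = 1 → 0x1 << 0 → word 0x01
state:1 = 0 → 0x0 << 1 → word 0x01
rsvd:3 = 6 → 0x6 << 2 → word 0x19
tag:1 = 1 → 0x1 << 5 → word 0x39
lvl:2 = 1 → 0x1 << 6 → word 0x79
word = 0x79 → little-endian bytes:
  [0]=0x79

79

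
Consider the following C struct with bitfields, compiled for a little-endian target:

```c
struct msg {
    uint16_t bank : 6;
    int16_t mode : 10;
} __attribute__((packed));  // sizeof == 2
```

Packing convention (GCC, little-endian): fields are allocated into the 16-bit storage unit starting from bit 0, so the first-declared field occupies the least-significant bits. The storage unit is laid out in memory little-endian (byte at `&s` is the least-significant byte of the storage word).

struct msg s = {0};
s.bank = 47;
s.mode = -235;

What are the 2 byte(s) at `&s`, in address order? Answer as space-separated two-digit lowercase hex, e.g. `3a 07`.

[0+:6] bank=47 & 0x3f = 0x2f; word=0x002f
[6+:10] mode=-235 & 0x3ff = 0x315; word=0xc56f
word = 0xc56f → little-endian bytes:
  [0]=0x6f  [1]=0xc5

6f c5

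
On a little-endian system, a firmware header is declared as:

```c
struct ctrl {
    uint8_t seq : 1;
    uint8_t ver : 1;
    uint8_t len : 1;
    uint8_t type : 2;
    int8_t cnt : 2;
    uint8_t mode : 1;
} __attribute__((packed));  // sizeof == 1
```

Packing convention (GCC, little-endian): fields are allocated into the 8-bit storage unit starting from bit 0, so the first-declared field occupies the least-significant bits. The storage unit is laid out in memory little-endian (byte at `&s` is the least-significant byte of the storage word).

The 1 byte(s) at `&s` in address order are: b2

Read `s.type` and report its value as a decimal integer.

[0]=0xb2 (little-endian) → word 0xb2
seq [0+:1] = (word>>0) & 0x1 = 0
ver [1+:1] = (word>>1) & 0x1 = 1
len [2+:1] = (word>>2) & 0x1 = 0
type [3+:2] = (word>>3) & 0x3 = 2  ←
cnt [5+:2] = (word>>5) & 0x3 = 1
mode [7+:1] = (word>>7) & 0x1 = 1

2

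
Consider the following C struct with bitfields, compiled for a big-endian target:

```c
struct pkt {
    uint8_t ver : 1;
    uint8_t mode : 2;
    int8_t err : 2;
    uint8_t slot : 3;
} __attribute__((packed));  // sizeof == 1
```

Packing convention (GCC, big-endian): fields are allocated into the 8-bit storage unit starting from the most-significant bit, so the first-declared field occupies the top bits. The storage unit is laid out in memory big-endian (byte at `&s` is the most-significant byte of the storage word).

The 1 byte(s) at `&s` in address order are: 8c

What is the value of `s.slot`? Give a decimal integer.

[0]=0x8c (big-endian) → word 0x8c
ver:1 @ bit 7 → (0x8c>>7)&0x1 = 0x1
mode:2 @ bit 5 → (0x8c>>5)&0x3 = 0x0
err:2 @ bit 3 → (0x8c>>3)&0x3 = 0x1
slot:3 @ bit 0 → (0x8c>>0)&0x7 = 0x4  ←

4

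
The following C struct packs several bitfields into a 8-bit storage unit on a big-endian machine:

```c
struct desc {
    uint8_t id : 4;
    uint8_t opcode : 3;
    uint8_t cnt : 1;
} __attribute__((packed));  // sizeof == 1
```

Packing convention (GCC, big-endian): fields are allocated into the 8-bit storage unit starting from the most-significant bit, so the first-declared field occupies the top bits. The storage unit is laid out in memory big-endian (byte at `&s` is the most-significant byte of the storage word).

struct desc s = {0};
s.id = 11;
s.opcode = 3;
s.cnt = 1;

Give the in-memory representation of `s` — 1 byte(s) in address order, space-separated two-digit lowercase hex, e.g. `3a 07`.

b7

id:4 = 11 → 0xb << 4 → word 0xb0
opcode:3 = 3 → 0x3 << 1 → word 0xb6
cnt:1 = 1 → 0x1 << 0 → word 0xb7
word = 0xb7 → big-endian bytes:
  [0]=0xb7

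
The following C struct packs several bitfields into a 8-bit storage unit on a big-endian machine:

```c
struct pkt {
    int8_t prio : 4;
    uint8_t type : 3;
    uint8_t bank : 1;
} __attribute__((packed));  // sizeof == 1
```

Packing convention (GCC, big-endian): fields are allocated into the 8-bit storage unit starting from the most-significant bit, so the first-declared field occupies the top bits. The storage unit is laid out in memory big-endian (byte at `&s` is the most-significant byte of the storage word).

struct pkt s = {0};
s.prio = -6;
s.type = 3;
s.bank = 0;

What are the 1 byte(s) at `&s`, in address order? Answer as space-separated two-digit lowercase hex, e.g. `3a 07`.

prio:4 = -6 → 0xa << 4 → word 0xa0
type:3 = 3 → 0x3 << 1 → word 0xa6
bank:1 = 0 → 0x0 << 0 → word 0xa6
word = 0xa6 → big-endian bytes:
  [0]=0xa6

a6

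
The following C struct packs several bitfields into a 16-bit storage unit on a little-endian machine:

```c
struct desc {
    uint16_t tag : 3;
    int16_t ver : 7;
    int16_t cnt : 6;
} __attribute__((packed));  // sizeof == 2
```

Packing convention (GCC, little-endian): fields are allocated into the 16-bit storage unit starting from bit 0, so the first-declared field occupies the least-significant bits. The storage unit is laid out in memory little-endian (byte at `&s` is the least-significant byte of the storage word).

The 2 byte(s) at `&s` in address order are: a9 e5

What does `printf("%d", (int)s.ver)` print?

[0]=0xa9 [1]=0xe5 (little-endian) → word 0xe5a9
tag [0+:3] = (word>>0) & 0x7 = 1
ver [3+:7] = (word>>3) & 0x7f = 53  ←
cnt [10+:6] = (word>>10) & 0x3f = 57
ver signed 7b, MSB=0: value = 53

53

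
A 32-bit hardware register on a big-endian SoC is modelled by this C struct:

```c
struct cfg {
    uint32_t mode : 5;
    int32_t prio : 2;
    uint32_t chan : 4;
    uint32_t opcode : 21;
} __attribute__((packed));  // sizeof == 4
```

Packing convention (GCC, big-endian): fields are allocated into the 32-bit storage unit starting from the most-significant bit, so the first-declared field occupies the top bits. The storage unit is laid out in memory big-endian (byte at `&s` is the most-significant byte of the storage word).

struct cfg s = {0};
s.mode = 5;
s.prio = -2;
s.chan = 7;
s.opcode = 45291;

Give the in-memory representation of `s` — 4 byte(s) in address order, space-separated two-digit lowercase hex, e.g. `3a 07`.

mode (5b) val=5 bits=0x5 at bit 27: 0x28000000
prio (2b) val=-2 bits=0x2 at bit 25: 0x2c000000
chan (4b) val=7 bits=0x7 at bit 21: 0x2ce00000
opcode (21b) val=45291 bits=0xb0eb at bit 0: 0x2ce0b0eb
word = 0x2ce0b0eb → big-endian bytes:
  [0]=0x2c  [1]=0xe0  [2]=0xb0  [3]=0xeb

2c e0 b0 eb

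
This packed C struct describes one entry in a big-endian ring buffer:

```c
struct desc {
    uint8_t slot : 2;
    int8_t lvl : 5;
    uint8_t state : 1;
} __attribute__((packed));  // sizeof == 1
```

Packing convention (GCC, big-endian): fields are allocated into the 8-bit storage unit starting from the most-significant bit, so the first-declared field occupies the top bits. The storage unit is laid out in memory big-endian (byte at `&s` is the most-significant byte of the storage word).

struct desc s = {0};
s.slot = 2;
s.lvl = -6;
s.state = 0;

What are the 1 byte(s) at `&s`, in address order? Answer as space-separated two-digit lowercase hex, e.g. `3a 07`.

slot (2b) val=2 bits=0x2 at bit 6: 0x80
lvl (5b) val=-6 bits=0x1a at bit 1: 0xb4
state (1b) val=0 bits=0x0 at bit 0: 0xb4
word = 0xb4 → big-endian bytes:
  [0]=0xb4

b4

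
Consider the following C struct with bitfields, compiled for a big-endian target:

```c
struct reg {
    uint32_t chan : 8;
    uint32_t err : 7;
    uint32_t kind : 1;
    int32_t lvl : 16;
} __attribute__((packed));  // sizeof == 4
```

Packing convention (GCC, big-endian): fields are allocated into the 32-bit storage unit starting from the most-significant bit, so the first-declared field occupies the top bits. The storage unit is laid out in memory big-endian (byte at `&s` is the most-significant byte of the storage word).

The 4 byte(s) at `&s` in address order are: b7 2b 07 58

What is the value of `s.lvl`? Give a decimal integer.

1880

[0]=0xb7 [1]=0x2b [2]=0x07 [3]=0x58 (big-endian) → word 0xb72b0758
chan [24+:8] = (word>>24) & 0xff = 183
err [17+:7] = (word>>17) & 0x7f = 21
kind [16+:1] = (word>>16) & 0x1 = 1
lvl [0+:16] = (word>>0) & 0xffff = 1880  ←
lvl signed 16b, MSB=0: value = 1880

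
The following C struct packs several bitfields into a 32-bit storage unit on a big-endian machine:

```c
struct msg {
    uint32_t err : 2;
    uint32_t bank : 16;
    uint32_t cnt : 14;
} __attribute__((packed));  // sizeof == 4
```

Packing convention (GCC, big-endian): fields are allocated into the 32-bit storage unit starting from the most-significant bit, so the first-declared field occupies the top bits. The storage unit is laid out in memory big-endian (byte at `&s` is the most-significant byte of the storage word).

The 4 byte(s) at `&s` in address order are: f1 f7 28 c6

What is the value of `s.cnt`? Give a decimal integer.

[0]=0xf1 [1]=0xf7 [2]=0x28 [3]=0xc6 (big-endian) → word 0xf1f728c6
err [30+:2] = (word>>30) & 0x3 = 3
bank [14+:16] = (word>>14) & 0xffff = 51164
cnt [0+:14] = (word>>0) & 0x3fff = 10438  ←

10438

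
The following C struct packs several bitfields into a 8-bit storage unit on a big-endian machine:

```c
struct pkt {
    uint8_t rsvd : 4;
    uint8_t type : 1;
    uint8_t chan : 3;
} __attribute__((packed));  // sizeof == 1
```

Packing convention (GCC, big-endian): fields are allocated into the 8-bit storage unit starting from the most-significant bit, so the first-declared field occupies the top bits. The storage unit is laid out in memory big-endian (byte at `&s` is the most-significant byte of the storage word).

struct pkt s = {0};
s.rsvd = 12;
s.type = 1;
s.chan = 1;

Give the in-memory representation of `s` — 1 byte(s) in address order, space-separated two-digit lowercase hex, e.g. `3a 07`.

c9

[4+:4] rsvd=12 & 0xf = 0xc; word=0xc0
[3+:1] type=1 & 0x1 = 0x1; word=0xc8
[0+:3] chan=1 & 0x7 = 0x1; word=0xc9
word = 0xc9 → big-endian bytes:
  [0]=0xc9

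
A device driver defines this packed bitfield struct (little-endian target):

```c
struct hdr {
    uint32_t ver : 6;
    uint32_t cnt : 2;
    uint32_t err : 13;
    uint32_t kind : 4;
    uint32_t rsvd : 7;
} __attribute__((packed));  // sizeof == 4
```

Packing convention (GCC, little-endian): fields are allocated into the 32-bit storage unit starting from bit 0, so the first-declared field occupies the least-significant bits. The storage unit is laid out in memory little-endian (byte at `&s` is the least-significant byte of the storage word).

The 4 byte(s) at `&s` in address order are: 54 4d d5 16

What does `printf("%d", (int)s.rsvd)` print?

11

[0]=0x54 [1]=0x4d [2]=0xd5 [3]=0x16 (little-endian) → word 0x16d54d54
ver:6 @ bit 0 → (0x16d54d54>>0)&0x3f = 0x14
cnt:2 @ bit 6 → (0x16d54d54>>6)&0x3 = 0x1
err:13 @ bit 8 → (0x16d54d54>>8)&0x1fff = 0x154d
kind:4 @ bit 21 → (0x16d54d54>>21)&0xf = 0x6
rsvd:7 @ bit 25 → (0x16d54d54>>25)&0x7f = 0xb  ←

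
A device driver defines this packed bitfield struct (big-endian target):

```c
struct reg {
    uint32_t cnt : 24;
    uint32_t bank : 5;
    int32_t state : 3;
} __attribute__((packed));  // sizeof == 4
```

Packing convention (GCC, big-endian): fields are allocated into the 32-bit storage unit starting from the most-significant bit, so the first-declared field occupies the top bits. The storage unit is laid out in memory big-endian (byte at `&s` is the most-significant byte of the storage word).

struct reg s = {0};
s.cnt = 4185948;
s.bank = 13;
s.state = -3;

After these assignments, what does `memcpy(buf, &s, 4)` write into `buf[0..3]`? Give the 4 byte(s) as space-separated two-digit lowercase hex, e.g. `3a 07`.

3f df 5c 6d

[8+:24] cnt=4185948 & 0xffffff = 0x3fdf5c; word=0x3fdf5c00
[3+:5] bank=13 & 0x1f = 0xd; word=0x3fdf5c68
[0+:3] state=-3 & 0x7 = 0x5; word=0x3fdf5c6d
word = 0x3fdf5c6d → big-endian bytes:
  [0]=0x3f  [1]=0xdf  [2]=0x5c  [3]=0x6d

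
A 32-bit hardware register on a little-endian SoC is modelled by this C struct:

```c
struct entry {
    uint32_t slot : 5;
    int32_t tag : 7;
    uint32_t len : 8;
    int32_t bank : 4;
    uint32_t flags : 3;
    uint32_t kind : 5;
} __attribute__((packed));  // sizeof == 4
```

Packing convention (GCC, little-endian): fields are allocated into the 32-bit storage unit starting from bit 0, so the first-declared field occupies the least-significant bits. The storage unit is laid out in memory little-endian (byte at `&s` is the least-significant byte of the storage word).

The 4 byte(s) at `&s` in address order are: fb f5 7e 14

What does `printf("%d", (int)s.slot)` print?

[0]=0xfb [1]=0xf5 [2]=0x7e [3]=0x14 (little-endian) → word 0x147ef5fb
slot:5 @ bit 0 → (0x147ef5fb>>0)&0x1f = 0x1b  ←
tag:7 @ bit 5 → (0x147ef5fb>>5)&0x7f = 0x2f
len:8 @ bit 12 → (0x147ef5fb>>12)&0xff = 0xef
bank:4 @ bit 20 → (0x147ef5fb>>20)&0xf = 0x7
flags:3 @ bit 24 → (0x147ef5fb>>24)&0x7 = 0x4
kind:5 @ bit 27 → (0x147ef5fb>>27)&0x1f = 0x2

27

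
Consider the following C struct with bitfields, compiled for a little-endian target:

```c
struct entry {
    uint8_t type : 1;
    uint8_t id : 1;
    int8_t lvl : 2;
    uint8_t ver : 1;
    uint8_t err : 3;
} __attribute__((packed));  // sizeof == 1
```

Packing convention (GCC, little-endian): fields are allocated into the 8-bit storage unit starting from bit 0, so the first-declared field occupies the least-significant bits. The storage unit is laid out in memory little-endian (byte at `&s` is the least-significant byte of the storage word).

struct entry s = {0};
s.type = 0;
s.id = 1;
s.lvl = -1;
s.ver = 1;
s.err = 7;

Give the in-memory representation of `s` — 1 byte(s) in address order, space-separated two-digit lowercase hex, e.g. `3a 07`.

fe

type:1 = 0 → 0x0 << 0 → word 0x00
id:1 = 1 → 0x1 << 1 → word 0x02
lvl:2 = -1 → 0x3 << 2 → word 0x0e
ver:1 = 1 → 0x1 << 4 → word 0x1e
err:3 = 7 → 0x7 << 5 → word 0xfe
word = 0xfe → little-endian bytes:
  [0]=0xfe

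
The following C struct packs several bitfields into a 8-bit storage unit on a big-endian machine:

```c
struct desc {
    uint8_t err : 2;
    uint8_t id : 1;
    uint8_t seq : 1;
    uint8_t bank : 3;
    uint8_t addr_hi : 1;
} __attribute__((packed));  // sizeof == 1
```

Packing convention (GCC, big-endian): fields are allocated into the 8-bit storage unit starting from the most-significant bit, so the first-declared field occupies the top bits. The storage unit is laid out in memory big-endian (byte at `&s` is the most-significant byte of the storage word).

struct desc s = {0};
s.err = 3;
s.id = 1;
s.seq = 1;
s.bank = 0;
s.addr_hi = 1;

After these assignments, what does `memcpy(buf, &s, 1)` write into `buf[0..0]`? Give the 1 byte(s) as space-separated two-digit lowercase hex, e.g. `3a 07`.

err:2 = 3 → 0x3 << 6 → word 0xc0
id:1 = 1 → 0x1 << 5 → word 0xe0
seq:1 = 1 → 0x1 << 4 → word 0xf0
bank:3 = 0 → 0x0 << 1 → word 0xf0
addr_hi:1 = 1 → 0x1 << 0 → word 0xf1
word = 0xf1 → big-endian bytes:
  [0]=0xf1

f1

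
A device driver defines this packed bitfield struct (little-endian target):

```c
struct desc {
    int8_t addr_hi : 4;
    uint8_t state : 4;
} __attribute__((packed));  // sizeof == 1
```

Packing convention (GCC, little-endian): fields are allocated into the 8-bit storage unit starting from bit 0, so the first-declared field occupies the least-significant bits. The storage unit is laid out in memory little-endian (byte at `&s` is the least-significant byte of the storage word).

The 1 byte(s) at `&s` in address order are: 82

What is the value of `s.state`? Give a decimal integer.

[0]=0x82 (little-endian) → word 0x82
addr_hi:4 @ bit 0 → (0x82>>0)&0xf = 0x2
state:4 @ bit 4 → (0x82>>4)&0xf = 0x8  ←

8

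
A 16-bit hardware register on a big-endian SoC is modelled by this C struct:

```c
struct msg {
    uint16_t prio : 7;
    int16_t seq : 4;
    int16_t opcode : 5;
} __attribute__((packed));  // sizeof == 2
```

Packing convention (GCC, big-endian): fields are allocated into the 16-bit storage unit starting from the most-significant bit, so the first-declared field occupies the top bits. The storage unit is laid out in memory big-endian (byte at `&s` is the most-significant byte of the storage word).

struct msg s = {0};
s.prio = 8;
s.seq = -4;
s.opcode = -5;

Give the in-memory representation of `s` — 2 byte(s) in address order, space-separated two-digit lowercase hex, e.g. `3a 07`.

11 9b

prio:7 = 8 → 0x8 << 9 → word 0x1000
seq:4 = -4 → 0xc << 5 → word 0x1180
opcode:5 = -5 → 0x1b << 0 → word 0x119b
word = 0x119b → big-endian bytes:
  [0]=0x11  [1]=0x9b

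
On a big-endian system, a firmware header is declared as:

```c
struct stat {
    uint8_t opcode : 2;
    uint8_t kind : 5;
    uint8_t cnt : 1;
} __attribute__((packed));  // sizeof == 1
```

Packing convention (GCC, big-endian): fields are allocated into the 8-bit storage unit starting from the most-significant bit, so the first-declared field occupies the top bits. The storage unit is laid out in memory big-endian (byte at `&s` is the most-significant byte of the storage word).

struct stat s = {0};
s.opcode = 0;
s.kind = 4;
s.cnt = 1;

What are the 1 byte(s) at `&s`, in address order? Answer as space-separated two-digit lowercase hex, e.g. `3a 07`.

09

[6+:2] opcode=0 & 0x3 = 0x0; word=0x00
[1+:5] kind=4 & 0x1f = 0x4; word=0x08
[0+:1] cnt=1 & 0x1 = 0x1; word=0x09
word = 0x09 → big-endian bytes:
  [0]=0x09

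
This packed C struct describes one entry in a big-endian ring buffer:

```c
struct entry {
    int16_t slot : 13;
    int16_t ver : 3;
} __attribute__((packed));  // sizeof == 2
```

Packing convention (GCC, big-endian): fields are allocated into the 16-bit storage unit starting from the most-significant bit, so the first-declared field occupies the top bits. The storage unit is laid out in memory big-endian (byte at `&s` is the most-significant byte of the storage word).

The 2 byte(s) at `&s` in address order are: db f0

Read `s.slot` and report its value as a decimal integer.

-1154

[0]=0xdb [1]=0xf0 (big-endian) → word 0xdbf0
slot:13 @ bit 3 → (0xdbf0>>3)&0x1fff = 0x1b7e  ←
ver:3 @ bit 0 → (0xdbf0>>0)&0x7 = 0x0
slot signed 13b, MSB=1: 7038 - 8192 = -1154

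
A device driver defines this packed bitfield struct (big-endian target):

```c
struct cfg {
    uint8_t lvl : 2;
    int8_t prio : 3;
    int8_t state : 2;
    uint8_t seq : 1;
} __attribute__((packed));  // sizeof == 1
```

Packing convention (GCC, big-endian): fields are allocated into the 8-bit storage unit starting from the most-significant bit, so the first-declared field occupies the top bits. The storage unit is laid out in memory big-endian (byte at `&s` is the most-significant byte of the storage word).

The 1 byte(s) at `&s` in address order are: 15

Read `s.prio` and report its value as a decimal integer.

[0]=0x15 (big-endian) → word 0x15
lvl:2 @ bit 6 → (0x15>>6)&0x3 = 0x0
prio:3 @ bit 3 → (0x15>>3)&0x7 = 0x2  ←
state:2 @ bit 1 → (0x15>>1)&0x3 = 0x2
seq:1 @ bit 0 → (0x15>>0)&0x1 = 0x1
prio signed 3b, MSB=0: value = 2

2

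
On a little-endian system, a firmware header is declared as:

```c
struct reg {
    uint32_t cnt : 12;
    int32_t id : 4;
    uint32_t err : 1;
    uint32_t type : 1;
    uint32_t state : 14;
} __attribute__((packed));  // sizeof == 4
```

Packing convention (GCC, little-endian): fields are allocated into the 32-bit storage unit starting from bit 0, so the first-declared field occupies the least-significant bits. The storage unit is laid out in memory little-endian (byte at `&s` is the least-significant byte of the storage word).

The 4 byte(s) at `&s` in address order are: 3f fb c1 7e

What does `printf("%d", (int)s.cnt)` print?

2879

[0]=0x3f [1]=0xfb [2]=0xc1 [3]=0x7e (little-endian) → word 0x7ec1fb3f
cnt [0+:12] = (word>>0) & 0xfff = 2879  ←
id [12+:4] = (word>>12) & 0xf = 15
err [16+:1] = (word>>16) & 0x1 = 1
type [17+:1] = (word>>17) & 0x1 = 0
state [18+:14] = (word>>18) & 0x3fff = 8112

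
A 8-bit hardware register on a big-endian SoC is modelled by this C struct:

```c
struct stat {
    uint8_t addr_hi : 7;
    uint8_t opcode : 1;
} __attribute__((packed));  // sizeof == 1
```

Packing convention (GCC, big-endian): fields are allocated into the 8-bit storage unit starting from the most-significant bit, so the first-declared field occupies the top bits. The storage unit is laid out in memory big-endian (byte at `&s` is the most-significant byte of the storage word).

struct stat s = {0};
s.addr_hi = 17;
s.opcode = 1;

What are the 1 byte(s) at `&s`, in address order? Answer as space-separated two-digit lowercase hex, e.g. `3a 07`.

23

[1+:7] addr_hi=17 & 0x7f = 0x11; word=0x22
[0+:1] opcode=1 & 0x1 = 0x1; word=0x23
word = 0x23 → big-endian bytes:
  [0]=0x23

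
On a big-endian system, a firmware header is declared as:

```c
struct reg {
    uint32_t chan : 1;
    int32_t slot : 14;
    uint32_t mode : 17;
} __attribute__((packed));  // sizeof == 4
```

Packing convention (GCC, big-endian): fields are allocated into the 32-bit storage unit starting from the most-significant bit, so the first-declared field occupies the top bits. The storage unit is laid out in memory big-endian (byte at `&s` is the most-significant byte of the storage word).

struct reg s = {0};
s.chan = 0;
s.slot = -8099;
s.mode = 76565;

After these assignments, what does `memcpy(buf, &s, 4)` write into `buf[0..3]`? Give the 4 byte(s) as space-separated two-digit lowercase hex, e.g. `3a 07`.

chan (1b) val=0 bits=0x0 at bit 31: 0x00000000
slot (14b) val=-8099 bits=0x205d at bit 17: 0x40ba0000
mode (17b) val=76565 bits=0x12b15 at bit 0: 0x40bb2b15
word = 0x40bb2b15 → big-endian bytes:
  [0]=0x40  [1]=0xbb  [2]=0x2b  [3]=0x15

40 bb 2b 15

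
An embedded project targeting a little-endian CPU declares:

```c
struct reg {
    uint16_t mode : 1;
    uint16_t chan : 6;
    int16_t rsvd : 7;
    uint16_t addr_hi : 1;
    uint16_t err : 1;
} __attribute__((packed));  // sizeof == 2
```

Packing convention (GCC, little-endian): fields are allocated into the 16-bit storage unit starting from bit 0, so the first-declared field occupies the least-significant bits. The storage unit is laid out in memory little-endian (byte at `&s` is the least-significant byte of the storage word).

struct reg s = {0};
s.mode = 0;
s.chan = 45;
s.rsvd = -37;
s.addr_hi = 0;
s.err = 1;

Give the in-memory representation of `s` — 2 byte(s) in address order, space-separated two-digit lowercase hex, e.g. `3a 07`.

da ad

mode:1 = 0 → 0x0 << 0 → word 0x0000
chan:6 = 45 → 0x2d << 1 → word 0x005a
rsvd:7 = -37 → 0x5b << 7 → word 0x2dda
addr_hi:1 = 0 → 0x0 << 14 → word 0x2dda
err:1 = 1 → 0x1 << 15 → word 0xadda
word = 0xadda → little-endian bytes:
  [0]=0xda  [1]=0xad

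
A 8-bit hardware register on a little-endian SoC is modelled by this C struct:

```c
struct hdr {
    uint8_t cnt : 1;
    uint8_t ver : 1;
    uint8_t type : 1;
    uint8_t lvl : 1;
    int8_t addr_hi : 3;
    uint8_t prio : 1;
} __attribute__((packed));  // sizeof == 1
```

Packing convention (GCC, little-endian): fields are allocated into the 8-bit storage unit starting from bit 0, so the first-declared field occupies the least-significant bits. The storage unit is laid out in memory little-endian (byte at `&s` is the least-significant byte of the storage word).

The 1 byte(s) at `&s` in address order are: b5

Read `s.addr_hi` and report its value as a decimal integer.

3

[0]=0xb5 (little-endian) → word 0xb5
cnt [0+:1] = (word>>0) & 0x1 = 1
ver [1+:1] = (word>>1) & 0x1 = 0
type [2+:1] = (word>>2) & 0x1 = 1
lvl [3+:1] = (word>>3) & 0x1 = 0
addr_hi [4+:3] = (word>>4) & 0x7 = 3  ←
prio [7+:1] = (word>>7) & 0x1 = 1
addr_hi signed 3b, MSB=0: value = 3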